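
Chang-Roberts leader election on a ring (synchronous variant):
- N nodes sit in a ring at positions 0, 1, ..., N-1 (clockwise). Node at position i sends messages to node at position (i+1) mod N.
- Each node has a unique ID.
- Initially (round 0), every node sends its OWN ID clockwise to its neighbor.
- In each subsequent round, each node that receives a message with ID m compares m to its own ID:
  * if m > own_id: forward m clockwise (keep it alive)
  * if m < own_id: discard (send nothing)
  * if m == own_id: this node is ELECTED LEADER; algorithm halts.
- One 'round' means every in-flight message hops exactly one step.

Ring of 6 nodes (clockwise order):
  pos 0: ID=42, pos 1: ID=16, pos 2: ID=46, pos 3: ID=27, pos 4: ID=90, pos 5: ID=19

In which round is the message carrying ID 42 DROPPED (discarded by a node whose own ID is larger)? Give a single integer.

Answer: 2

Derivation:
Round 1: pos1(id16) recv 42: fwd; pos2(id46) recv 16: drop; pos3(id27) recv 46: fwd; pos4(id90) recv 27: drop; pos5(id19) recv 90: fwd; pos0(id42) recv 19: drop
Round 2: pos2(id46) recv 42: drop; pos4(id90) recv 46: drop; pos0(id42) recv 90: fwd
Round 3: pos1(id16) recv 90: fwd
Round 4: pos2(id46) recv 90: fwd
Round 5: pos3(id27) recv 90: fwd
Round 6: pos4(id90) recv 90: ELECTED
Message ID 42 originates at pos 0; dropped at pos 2 in round 2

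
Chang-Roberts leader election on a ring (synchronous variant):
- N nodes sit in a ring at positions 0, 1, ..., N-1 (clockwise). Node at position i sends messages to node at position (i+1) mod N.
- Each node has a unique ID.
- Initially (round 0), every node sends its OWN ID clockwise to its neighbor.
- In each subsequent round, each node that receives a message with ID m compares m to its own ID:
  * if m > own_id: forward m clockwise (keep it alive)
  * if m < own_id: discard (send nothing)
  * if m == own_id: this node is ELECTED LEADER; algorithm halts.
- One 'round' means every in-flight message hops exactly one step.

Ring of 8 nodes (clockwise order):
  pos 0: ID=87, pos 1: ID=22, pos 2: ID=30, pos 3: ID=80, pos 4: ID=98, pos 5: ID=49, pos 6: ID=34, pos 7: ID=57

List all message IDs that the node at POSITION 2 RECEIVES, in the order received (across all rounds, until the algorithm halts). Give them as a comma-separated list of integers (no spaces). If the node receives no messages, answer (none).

Round 1: pos1(id22) recv 87: fwd; pos2(id30) recv 22: drop; pos3(id80) recv 30: drop; pos4(id98) recv 80: drop; pos5(id49) recv 98: fwd; pos6(id34) recv 49: fwd; pos7(id57) recv 34: drop; pos0(id87) recv 57: drop
Round 2: pos2(id30) recv 87: fwd; pos6(id34) recv 98: fwd; pos7(id57) recv 49: drop
Round 3: pos3(id80) recv 87: fwd; pos7(id57) recv 98: fwd
Round 4: pos4(id98) recv 87: drop; pos0(id87) recv 98: fwd
Round 5: pos1(id22) recv 98: fwd
Round 6: pos2(id30) recv 98: fwd
Round 7: pos3(id80) recv 98: fwd
Round 8: pos4(id98) recv 98: ELECTED

Answer: 22,87,98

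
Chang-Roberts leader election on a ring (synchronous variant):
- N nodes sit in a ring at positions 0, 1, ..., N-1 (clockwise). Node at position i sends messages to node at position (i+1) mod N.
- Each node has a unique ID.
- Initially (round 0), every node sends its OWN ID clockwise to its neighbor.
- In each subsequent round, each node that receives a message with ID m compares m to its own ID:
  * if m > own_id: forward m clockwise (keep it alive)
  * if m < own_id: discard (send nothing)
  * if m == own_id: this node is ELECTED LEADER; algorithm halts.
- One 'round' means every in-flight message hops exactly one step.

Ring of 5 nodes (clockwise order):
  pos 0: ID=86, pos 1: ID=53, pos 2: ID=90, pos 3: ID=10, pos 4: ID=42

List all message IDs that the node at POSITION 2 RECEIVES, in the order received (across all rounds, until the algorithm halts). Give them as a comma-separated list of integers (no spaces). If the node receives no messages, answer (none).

Round 1: pos1(id53) recv 86: fwd; pos2(id90) recv 53: drop; pos3(id10) recv 90: fwd; pos4(id42) recv 10: drop; pos0(id86) recv 42: drop
Round 2: pos2(id90) recv 86: drop; pos4(id42) recv 90: fwd
Round 3: pos0(id86) recv 90: fwd
Round 4: pos1(id53) recv 90: fwd
Round 5: pos2(id90) recv 90: ELECTED

Answer: 53,86,90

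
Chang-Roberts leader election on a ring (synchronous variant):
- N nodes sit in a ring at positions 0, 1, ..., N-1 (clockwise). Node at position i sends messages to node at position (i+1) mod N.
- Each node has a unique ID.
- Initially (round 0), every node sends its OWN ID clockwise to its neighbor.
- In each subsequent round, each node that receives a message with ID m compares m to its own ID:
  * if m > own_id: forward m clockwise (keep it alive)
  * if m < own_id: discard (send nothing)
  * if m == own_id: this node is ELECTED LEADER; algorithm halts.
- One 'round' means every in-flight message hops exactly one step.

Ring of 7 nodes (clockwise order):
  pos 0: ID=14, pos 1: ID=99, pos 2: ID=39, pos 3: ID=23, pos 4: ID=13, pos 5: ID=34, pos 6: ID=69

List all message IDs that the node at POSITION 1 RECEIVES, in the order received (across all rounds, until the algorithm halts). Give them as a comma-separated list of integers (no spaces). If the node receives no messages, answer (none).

Round 1: pos1(id99) recv 14: drop; pos2(id39) recv 99: fwd; pos3(id23) recv 39: fwd; pos4(id13) recv 23: fwd; pos5(id34) recv 13: drop; pos6(id69) recv 34: drop; pos0(id14) recv 69: fwd
Round 2: pos3(id23) recv 99: fwd; pos4(id13) recv 39: fwd; pos5(id34) recv 23: drop; pos1(id99) recv 69: drop
Round 3: pos4(id13) recv 99: fwd; pos5(id34) recv 39: fwd
Round 4: pos5(id34) recv 99: fwd; pos6(id69) recv 39: drop
Round 5: pos6(id69) recv 99: fwd
Round 6: pos0(id14) recv 99: fwd
Round 7: pos1(id99) recv 99: ELECTED

Answer: 14,69,99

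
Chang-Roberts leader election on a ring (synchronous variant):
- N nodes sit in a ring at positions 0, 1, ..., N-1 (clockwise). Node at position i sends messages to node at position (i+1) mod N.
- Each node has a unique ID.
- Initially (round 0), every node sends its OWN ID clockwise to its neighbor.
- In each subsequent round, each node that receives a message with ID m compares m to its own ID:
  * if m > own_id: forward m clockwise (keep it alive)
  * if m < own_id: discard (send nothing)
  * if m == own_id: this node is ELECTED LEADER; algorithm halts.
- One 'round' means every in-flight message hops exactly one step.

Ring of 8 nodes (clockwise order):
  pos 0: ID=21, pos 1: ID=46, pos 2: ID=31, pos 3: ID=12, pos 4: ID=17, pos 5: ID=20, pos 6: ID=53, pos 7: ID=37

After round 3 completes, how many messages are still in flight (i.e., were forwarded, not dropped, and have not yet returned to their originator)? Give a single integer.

Round 1: pos1(id46) recv 21: drop; pos2(id31) recv 46: fwd; pos3(id12) recv 31: fwd; pos4(id17) recv 12: drop; pos5(id20) recv 17: drop; pos6(id53) recv 20: drop; pos7(id37) recv 53: fwd; pos0(id21) recv 37: fwd
Round 2: pos3(id12) recv 46: fwd; pos4(id17) recv 31: fwd; pos0(id21) recv 53: fwd; pos1(id46) recv 37: drop
Round 3: pos4(id17) recv 46: fwd; pos5(id20) recv 31: fwd; pos1(id46) recv 53: fwd
After round 3: 3 messages still in flight

Answer: 3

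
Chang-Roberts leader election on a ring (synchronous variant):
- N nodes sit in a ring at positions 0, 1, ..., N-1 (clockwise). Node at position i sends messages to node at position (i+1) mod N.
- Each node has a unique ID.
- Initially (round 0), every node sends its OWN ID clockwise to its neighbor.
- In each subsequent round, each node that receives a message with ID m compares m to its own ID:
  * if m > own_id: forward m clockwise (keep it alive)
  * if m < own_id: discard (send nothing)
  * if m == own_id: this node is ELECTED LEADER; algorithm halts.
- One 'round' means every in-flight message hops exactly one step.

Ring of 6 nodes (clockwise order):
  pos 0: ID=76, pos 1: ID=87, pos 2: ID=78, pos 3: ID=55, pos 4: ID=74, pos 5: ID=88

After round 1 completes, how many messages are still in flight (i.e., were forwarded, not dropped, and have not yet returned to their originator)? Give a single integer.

Round 1: pos1(id87) recv 76: drop; pos2(id78) recv 87: fwd; pos3(id55) recv 78: fwd; pos4(id74) recv 55: drop; pos5(id88) recv 74: drop; pos0(id76) recv 88: fwd
After round 1: 3 messages still in flight

Answer: 3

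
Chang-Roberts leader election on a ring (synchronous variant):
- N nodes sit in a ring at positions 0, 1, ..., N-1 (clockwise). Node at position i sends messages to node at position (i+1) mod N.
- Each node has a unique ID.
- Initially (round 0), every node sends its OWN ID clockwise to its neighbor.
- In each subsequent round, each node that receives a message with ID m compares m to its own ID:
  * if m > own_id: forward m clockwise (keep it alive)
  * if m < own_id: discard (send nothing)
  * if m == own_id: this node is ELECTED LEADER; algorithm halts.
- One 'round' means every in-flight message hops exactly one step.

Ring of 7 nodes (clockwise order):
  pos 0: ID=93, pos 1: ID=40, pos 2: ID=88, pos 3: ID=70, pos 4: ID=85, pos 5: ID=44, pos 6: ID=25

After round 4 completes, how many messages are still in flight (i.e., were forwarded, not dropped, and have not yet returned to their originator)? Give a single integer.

Answer: 2

Derivation:
Round 1: pos1(id40) recv 93: fwd; pos2(id88) recv 40: drop; pos3(id70) recv 88: fwd; pos4(id85) recv 70: drop; pos5(id44) recv 85: fwd; pos6(id25) recv 44: fwd; pos0(id93) recv 25: drop
Round 2: pos2(id88) recv 93: fwd; pos4(id85) recv 88: fwd; pos6(id25) recv 85: fwd; pos0(id93) recv 44: drop
Round 3: pos3(id70) recv 93: fwd; pos5(id44) recv 88: fwd; pos0(id93) recv 85: drop
Round 4: pos4(id85) recv 93: fwd; pos6(id25) recv 88: fwd
After round 4: 2 messages still in flight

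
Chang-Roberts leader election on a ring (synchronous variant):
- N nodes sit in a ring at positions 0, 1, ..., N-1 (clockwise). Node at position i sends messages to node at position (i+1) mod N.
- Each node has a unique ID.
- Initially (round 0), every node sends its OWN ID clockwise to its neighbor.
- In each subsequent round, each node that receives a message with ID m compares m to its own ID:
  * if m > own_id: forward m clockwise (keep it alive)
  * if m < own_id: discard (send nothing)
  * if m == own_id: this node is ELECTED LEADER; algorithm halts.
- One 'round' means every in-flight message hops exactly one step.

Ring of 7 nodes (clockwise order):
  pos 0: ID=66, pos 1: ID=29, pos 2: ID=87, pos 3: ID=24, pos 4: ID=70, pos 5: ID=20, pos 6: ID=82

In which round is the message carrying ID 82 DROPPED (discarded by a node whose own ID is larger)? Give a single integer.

Answer: 3

Derivation:
Round 1: pos1(id29) recv 66: fwd; pos2(id87) recv 29: drop; pos3(id24) recv 87: fwd; pos4(id70) recv 24: drop; pos5(id20) recv 70: fwd; pos6(id82) recv 20: drop; pos0(id66) recv 82: fwd
Round 2: pos2(id87) recv 66: drop; pos4(id70) recv 87: fwd; pos6(id82) recv 70: drop; pos1(id29) recv 82: fwd
Round 3: pos5(id20) recv 87: fwd; pos2(id87) recv 82: drop
Round 4: pos6(id82) recv 87: fwd
Round 5: pos0(id66) recv 87: fwd
Round 6: pos1(id29) recv 87: fwd
Round 7: pos2(id87) recv 87: ELECTED
Message ID 82 originates at pos 6; dropped at pos 2 in round 3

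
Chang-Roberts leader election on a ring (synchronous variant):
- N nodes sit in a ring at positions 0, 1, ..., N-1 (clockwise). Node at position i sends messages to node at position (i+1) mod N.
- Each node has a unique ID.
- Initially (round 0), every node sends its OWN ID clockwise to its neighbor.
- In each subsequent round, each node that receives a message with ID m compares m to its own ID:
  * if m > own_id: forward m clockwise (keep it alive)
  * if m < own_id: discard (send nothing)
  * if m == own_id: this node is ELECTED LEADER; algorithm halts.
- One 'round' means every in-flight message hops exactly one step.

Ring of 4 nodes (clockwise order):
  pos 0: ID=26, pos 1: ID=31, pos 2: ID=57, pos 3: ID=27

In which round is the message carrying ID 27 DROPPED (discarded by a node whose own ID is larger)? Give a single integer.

Round 1: pos1(id31) recv 26: drop; pos2(id57) recv 31: drop; pos3(id27) recv 57: fwd; pos0(id26) recv 27: fwd
Round 2: pos0(id26) recv 57: fwd; pos1(id31) recv 27: drop
Round 3: pos1(id31) recv 57: fwd
Round 4: pos2(id57) recv 57: ELECTED
Message ID 27 originates at pos 3; dropped at pos 1 in round 2

Answer: 2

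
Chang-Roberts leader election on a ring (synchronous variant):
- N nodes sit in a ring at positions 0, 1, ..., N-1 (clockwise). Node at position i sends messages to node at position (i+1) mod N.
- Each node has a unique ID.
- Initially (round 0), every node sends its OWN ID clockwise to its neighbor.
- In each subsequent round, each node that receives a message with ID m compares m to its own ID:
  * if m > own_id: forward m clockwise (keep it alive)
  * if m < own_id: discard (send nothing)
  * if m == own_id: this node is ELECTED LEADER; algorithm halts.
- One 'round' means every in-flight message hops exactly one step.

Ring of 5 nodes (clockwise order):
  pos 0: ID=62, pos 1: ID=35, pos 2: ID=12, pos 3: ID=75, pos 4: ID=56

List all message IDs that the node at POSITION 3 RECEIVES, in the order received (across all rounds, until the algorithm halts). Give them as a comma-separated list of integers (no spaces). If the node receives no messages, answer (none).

Answer: 12,35,62,75

Derivation:
Round 1: pos1(id35) recv 62: fwd; pos2(id12) recv 35: fwd; pos3(id75) recv 12: drop; pos4(id56) recv 75: fwd; pos0(id62) recv 56: drop
Round 2: pos2(id12) recv 62: fwd; pos3(id75) recv 35: drop; pos0(id62) recv 75: fwd
Round 3: pos3(id75) recv 62: drop; pos1(id35) recv 75: fwd
Round 4: pos2(id12) recv 75: fwd
Round 5: pos3(id75) recv 75: ELECTED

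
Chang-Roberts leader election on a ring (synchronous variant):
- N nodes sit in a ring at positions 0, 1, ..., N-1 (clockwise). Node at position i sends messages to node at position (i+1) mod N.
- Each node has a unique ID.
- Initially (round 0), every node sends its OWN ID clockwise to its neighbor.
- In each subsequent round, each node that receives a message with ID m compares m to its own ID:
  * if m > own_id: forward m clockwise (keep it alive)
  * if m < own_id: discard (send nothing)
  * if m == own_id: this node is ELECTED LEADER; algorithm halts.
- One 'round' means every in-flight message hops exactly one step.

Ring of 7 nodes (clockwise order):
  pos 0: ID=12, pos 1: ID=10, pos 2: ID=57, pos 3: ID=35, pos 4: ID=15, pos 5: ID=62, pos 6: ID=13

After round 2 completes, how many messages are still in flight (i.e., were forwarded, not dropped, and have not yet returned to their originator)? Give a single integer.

Round 1: pos1(id10) recv 12: fwd; pos2(id57) recv 10: drop; pos3(id35) recv 57: fwd; pos4(id15) recv 35: fwd; pos5(id62) recv 15: drop; pos6(id13) recv 62: fwd; pos0(id12) recv 13: fwd
Round 2: pos2(id57) recv 12: drop; pos4(id15) recv 57: fwd; pos5(id62) recv 35: drop; pos0(id12) recv 62: fwd; pos1(id10) recv 13: fwd
After round 2: 3 messages still in flight

Answer: 3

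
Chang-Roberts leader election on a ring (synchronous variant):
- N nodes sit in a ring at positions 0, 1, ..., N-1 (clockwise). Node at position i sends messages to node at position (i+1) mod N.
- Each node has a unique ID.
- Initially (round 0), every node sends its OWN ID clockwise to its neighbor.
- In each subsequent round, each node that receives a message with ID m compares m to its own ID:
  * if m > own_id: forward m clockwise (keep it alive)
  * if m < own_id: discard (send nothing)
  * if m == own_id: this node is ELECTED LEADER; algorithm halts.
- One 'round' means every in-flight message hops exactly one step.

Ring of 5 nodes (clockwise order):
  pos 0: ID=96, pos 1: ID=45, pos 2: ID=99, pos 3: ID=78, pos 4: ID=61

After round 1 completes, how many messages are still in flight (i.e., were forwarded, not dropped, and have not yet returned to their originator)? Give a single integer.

Answer: 3

Derivation:
Round 1: pos1(id45) recv 96: fwd; pos2(id99) recv 45: drop; pos3(id78) recv 99: fwd; pos4(id61) recv 78: fwd; pos0(id96) recv 61: drop
After round 1: 3 messages still in flight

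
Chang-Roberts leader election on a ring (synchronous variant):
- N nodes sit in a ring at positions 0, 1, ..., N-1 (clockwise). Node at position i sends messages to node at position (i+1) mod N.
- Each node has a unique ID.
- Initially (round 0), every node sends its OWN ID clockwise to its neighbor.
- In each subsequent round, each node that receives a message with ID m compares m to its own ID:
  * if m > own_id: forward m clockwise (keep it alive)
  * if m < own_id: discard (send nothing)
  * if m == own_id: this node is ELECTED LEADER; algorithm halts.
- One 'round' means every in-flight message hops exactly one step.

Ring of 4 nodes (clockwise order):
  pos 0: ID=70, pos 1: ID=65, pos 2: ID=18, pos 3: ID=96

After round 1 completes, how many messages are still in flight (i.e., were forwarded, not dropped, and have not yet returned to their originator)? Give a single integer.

Answer: 3

Derivation:
Round 1: pos1(id65) recv 70: fwd; pos2(id18) recv 65: fwd; pos3(id96) recv 18: drop; pos0(id70) recv 96: fwd
After round 1: 3 messages still in flight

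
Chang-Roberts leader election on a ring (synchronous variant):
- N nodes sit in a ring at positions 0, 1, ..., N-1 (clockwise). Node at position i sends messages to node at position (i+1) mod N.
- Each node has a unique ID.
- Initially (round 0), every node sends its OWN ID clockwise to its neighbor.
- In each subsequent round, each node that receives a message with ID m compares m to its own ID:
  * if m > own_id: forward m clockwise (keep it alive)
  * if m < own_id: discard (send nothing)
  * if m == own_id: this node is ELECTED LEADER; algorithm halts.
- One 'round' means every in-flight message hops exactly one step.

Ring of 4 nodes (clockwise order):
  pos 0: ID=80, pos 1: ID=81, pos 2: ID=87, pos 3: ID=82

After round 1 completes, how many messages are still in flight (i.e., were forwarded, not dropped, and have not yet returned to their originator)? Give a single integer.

Answer: 2

Derivation:
Round 1: pos1(id81) recv 80: drop; pos2(id87) recv 81: drop; pos3(id82) recv 87: fwd; pos0(id80) recv 82: fwd
After round 1: 2 messages still in flight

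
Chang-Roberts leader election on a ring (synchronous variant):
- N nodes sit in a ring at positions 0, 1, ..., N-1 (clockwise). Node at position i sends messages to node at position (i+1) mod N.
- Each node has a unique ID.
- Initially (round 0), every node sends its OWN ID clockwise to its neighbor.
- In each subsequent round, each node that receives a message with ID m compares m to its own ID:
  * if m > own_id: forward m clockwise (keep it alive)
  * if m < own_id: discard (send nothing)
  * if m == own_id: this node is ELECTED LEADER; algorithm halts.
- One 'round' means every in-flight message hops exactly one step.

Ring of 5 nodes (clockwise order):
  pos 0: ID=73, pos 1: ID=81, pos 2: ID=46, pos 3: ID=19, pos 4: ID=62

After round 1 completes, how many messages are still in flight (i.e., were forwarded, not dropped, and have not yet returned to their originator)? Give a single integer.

Round 1: pos1(id81) recv 73: drop; pos2(id46) recv 81: fwd; pos3(id19) recv 46: fwd; pos4(id62) recv 19: drop; pos0(id73) recv 62: drop
After round 1: 2 messages still in flight

Answer: 2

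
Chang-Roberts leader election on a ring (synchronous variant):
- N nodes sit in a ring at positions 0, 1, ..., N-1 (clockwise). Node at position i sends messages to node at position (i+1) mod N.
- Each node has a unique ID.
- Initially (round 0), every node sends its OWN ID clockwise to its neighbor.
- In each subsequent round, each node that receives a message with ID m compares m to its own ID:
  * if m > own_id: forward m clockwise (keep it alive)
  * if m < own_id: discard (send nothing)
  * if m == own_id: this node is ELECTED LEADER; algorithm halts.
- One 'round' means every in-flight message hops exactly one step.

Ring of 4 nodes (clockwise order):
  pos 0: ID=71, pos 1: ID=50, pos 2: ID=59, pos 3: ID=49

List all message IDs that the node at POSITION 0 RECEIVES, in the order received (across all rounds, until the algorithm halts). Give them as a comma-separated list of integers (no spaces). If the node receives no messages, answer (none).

Round 1: pos1(id50) recv 71: fwd; pos2(id59) recv 50: drop; pos3(id49) recv 59: fwd; pos0(id71) recv 49: drop
Round 2: pos2(id59) recv 71: fwd; pos0(id71) recv 59: drop
Round 3: pos3(id49) recv 71: fwd
Round 4: pos0(id71) recv 71: ELECTED

Answer: 49,59,71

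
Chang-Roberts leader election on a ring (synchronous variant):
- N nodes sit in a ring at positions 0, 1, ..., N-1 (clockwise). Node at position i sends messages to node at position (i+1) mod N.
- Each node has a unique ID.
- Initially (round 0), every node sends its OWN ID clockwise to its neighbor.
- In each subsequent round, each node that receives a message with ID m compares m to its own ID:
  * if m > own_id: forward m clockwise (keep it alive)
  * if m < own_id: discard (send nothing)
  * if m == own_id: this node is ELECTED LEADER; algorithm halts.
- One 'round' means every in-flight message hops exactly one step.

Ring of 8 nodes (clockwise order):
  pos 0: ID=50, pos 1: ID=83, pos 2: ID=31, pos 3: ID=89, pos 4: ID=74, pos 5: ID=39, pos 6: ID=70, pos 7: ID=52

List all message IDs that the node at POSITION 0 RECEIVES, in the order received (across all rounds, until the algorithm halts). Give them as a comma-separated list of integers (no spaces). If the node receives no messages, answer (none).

Answer: 52,70,74,89

Derivation:
Round 1: pos1(id83) recv 50: drop; pos2(id31) recv 83: fwd; pos3(id89) recv 31: drop; pos4(id74) recv 89: fwd; pos5(id39) recv 74: fwd; pos6(id70) recv 39: drop; pos7(id52) recv 70: fwd; pos0(id50) recv 52: fwd
Round 2: pos3(id89) recv 83: drop; pos5(id39) recv 89: fwd; pos6(id70) recv 74: fwd; pos0(id50) recv 70: fwd; pos1(id83) recv 52: drop
Round 3: pos6(id70) recv 89: fwd; pos7(id52) recv 74: fwd; pos1(id83) recv 70: drop
Round 4: pos7(id52) recv 89: fwd; pos0(id50) recv 74: fwd
Round 5: pos0(id50) recv 89: fwd; pos1(id83) recv 74: drop
Round 6: pos1(id83) recv 89: fwd
Round 7: pos2(id31) recv 89: fwd
Round 8: pos3(id89) recv 89: ELECTED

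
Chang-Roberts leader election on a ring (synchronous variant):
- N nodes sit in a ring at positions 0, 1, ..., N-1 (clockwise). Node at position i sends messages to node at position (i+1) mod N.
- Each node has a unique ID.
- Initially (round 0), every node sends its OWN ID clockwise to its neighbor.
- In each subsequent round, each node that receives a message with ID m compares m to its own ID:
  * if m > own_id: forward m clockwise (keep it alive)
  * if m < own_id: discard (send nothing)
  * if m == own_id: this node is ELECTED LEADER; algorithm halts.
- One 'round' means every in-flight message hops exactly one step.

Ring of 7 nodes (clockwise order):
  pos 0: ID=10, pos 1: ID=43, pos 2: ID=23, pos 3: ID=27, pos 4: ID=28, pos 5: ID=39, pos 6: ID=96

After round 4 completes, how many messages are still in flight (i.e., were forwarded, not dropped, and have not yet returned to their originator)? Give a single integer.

Answer: 2

Derivation:
Round 1: pos1(id43) recv 10: drop; pos2(id23) recv 43: fwd; pos3(id27) recv 23: drop; pos4(id28) recv 27: drop; pos5(id39) recv 28: drop; pos6(id96) recv 39: drop; pos0(id10) recv 96: fwd
Round 2: pos3(id27) recv 43: fwd; pos1(id43) recv 96: fwd
Round 3: pos4(id28) recv 43: fwd; pos2(id23) recv 96: fwd
Round 4: pos5(id39) recv 43: fwd; pos3(id27) recv 96: fwd
After round 4: 2 messages still in flight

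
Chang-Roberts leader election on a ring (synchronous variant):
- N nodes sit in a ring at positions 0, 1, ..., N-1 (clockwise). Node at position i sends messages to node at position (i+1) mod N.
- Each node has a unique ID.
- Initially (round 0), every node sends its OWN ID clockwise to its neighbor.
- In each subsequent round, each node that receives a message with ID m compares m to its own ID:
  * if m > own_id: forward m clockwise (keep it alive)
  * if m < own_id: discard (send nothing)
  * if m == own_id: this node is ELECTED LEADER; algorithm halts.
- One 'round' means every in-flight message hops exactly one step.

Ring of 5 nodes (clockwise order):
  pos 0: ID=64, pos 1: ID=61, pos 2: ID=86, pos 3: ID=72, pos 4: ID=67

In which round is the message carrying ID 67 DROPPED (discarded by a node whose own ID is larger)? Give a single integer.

Round 1: pos1(id61) recv 64: fwd; pos2(id86) recv 61: drop; pos3(id72) recv 86: fwd; pos4(id67) recv 72: fwd; pos0(id64) recv 67: fwd
Round 2: pos2(id86) recv 64: drop; pos4(id67) recv 86: fwd; pos0(id64) recv 72: fwd; pos1(id61) recv 67: fwd
Round 3: pos0(id64) recv 86: fwd; pos1(id61) recv 72: fwd; pos2(id86) recv 67: drop
Round 4: pos1(id61) recv 86: fwd; pos2(id86) recv 72: drop
Round 5: pos2(id86) recv 86: ELECTED
Message ID 67 originates at pos 4; dropped at pos 2 in round 3

Answer: 3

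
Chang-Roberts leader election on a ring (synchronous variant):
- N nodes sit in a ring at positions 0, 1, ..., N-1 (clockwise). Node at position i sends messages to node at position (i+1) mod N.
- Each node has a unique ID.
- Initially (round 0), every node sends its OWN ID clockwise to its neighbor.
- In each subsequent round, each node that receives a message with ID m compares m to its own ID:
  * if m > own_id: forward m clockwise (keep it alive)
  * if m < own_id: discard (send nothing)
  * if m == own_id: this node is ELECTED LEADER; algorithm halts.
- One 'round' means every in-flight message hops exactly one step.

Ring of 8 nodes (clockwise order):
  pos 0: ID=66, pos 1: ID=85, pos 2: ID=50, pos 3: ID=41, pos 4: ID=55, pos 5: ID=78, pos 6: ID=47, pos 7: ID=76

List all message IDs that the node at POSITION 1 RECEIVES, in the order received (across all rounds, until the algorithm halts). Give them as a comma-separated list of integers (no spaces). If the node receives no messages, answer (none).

Round 1: pos1(id85) recv 66: drop; pos2(id50) recv 85: fwd; pos3(id41) recv 50: fwd; pos4(id55) recv 41: drop; pos5(id78) recv 55: drop; pos6(id47) recv 78: fwd; pos7(id76) recv 47: drop; pos0(id66) recv 76: fwd
Round 2: pos3(id41) recv 85: fwd; pos4(id55) recv 50: drop; pos7(id76) recv 78: fwd; pos1(id85) recv 76: drop
Round 3: pos4(id55) recv 85: fwd; pos0(id66) recv 78: fwd
Round 4: pos5(id78) recv 85: fwd; pos1(id85) recv 78: drop
Round 5: pos6(id47) recv 85: fwd
Round 6: pos7(id76) recv 85: fwd
Round 7: pos0(id66) recv 85: fwd
Round 8: pos1(id85) recv 85: ELECTED

Answer: 66,76,78,85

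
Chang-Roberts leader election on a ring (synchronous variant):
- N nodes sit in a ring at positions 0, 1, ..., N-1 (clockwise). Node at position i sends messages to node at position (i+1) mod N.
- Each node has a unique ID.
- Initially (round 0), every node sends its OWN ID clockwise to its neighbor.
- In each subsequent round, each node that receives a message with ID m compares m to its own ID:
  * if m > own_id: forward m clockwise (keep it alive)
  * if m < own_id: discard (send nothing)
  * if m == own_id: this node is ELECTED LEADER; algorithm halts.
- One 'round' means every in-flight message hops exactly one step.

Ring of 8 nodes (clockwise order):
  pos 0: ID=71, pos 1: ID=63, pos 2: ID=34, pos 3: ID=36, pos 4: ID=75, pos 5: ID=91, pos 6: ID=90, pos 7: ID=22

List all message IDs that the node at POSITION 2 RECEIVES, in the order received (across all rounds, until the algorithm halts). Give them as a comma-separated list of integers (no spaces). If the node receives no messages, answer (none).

Answer: 63,71,90,91

Derivation:
Round 1: pos1(id63) recv 71: fwd; pos2(id34) recv 63: fwd; pos3(id36) recv 34: drop; pos4(id75) recv 36: drop; pos5(id91) recv 75: drop; pos6(id90) recv 91: fwd; pos7(id22) recv 90: fwd; pos0(id71) recv 22: drop
Round 2: pos2(id34) recv 71: fwd; pos3(id36) recv 63: fwd; pos7(id22) recv 91: fwd; pos0(id71) recv 90: fwd
Round 3: pos3(id36) recv 71: fwd; pos4(id75) recv 63: drop; pos0(id71) recv 91: fwd; pos1(id63) recv 90: fwd
Round 4: pos4(id75) recv 71: drop; pos1(id63) recv 91: fwd; pos2(id34) recv 90: fwd
Round 5: pos2(id34) recv 91: fwd; pos3(id36) recv 90: fwd
Round 6: pos3(id36) recv 91: fwd; pos4(id75) recv 90: fwd
Round 7: pos4(id75) recv 91: fwd; pos5(id91) recv 90: drop
Round 8: pos5(id91) recv 91: ELECTED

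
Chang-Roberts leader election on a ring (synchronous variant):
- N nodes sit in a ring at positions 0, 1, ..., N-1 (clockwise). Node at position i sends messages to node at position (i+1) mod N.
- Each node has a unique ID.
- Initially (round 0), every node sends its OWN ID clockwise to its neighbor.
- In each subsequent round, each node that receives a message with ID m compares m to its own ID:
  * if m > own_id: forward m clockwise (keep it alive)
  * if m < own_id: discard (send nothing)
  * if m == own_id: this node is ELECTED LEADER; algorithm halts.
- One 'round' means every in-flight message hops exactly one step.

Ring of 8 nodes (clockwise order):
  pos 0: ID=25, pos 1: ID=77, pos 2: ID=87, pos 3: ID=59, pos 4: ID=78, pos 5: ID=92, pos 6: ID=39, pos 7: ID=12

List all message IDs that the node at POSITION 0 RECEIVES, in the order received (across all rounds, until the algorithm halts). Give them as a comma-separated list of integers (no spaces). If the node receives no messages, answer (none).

Answer: 12,39,92

Derivation:
Round 1: pos1(id77) recv 25: drop; pos2(id87) recv 77: drop; pos3(id59) recv 87: fwd; pos4(id78) recv 59: drop; pos5(id92) recv 78: drop; pos6(id39) recv 92: fwd; pos7(id12) recv 39: fwd; pos0(id25) recv 12: drop
Round 2: pos4(id78) recv 87: fwd; pos7(id12) recv 92: fwd; pos0(id25) recv 39: fwd
Round 3: pos5(id92) recv 87: drop; pos0(id25) recv 92: fwd; pos1(id77) recv 39: drop
Round 4: pos1(id77) recv 92: fwd
Round 5: pos2(id87) recv 92: fwd
Round 6: pos3(id59) recv 92: fwd
Round 7: pos4(id78) recv 92: fwd
Round 8: pos5(id92) recv 92: ELECTED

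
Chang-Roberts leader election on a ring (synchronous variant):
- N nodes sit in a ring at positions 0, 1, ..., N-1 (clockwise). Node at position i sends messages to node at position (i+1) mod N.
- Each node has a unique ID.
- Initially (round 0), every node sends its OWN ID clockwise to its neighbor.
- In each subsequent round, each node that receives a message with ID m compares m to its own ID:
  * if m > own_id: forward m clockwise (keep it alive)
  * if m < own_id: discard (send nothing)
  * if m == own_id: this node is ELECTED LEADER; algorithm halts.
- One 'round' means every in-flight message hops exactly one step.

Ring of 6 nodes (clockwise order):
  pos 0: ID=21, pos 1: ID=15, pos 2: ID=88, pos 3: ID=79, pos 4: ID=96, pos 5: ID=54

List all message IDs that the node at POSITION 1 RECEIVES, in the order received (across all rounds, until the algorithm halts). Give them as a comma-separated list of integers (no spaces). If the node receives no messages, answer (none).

Answer: 21,54,96

Derivation:
Round 1: pos1(id15) recv 21: fwd; pos2(id88) recv 15: drop; pos3(id79) recv 88: fwd; pos4(id96) recv 79: drop; pos5(id54) recv 96: fwd; pos0(id21) recv 54: fwd
Round 2: pos2(id88) recv 21: drop; pos4(id96) recv 88: drop; pos0(id21) recv 96: fwd; pos1(id15) recv 54: fwd
Round 3: pos1(id15) recv 96: fwd; pos2(id88) recv 54: drop
Round 4: pos2(id88) recv 96: fwd
Round 5: pos3(id79) recv 96: fwd
Round 6: pos4(id96) recv 96: ELECTED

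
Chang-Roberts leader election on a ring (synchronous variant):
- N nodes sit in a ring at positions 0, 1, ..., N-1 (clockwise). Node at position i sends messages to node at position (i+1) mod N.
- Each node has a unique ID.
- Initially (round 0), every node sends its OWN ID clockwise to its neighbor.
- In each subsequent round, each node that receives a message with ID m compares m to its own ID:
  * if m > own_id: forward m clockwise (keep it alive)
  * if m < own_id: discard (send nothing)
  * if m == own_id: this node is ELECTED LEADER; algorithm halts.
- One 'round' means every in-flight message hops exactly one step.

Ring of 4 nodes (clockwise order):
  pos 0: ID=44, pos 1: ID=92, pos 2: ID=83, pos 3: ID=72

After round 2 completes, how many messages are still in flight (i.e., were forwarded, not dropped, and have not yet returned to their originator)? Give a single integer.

Round 1: pos1(id92) recv 44: drop; pos2(id83) recv 92: fwd; pos3(id72) recv 83: fwd; pos0(id44) recv 72: fwd
Round 2: pos3(id72) recv 92: fwd; pos0(id44) recv 83: fwd; pos1(id92) recv 72: drop
After round 2: 2 messages still in flight

Answer: 2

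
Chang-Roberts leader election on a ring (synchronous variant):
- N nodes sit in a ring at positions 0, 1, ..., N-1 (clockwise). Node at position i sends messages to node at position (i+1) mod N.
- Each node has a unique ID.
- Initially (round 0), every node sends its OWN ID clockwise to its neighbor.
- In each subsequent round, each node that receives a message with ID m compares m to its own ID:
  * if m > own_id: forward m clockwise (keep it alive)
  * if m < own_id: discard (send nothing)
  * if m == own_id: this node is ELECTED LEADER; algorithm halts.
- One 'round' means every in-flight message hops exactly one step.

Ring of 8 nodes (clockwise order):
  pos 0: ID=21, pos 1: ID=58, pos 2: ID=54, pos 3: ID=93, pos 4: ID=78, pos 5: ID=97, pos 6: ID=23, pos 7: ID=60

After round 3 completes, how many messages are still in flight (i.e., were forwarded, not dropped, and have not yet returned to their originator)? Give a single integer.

Answer: 2

Derivation:
Round 1: pos1(id58) recv 21: drop; pos2(id54) recv 58: fwd; pos3(id93) recv 54: drop; pos4(id78) recv 93: fwd; pos5(id97) recv 78: drop; pos6(id23) recv 97: fwd; pos7(id60) recv 23: drop; pos0(id21) recv 60: fwd
Round 2: pos3(id93) recv 58: drop; pos5(id97) recv 93: drop; pos7(id60) recv 97: fwd; pos1(id58) recv 60: fwd
Round 3: pos0(id21) recv 97: fwd; pos2(id54) recv 60: fwd
After round 3: 2 messages still in flight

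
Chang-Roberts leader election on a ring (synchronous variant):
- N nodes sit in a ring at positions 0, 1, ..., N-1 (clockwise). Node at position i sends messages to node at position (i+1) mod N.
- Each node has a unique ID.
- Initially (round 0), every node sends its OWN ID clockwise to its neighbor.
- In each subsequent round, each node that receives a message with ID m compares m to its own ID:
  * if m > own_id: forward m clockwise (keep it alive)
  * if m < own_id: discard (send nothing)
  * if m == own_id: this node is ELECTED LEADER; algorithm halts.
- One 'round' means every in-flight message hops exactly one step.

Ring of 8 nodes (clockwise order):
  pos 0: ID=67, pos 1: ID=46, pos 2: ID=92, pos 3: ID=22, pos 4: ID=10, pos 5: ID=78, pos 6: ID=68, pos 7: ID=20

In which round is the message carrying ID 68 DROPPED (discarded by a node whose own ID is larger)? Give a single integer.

Answer: 4

Derivation:
Round 1: pos1(id46) recv 67: fwd; pos2(id92) recv 46: drop; pos3(id22) recv 92: fwd; pos4(id10) recv 22: fwd; pos5(id78) recv 10: drop; pos6(id68) recv 78: fwd; pos7(id20) recv 68: fwd; pos0(id67) recv 20: drop
Round 2: pos2(id92) recv 67: drop; pos4(id10) recv 92: fwd; pos5(id78) recv 22: drop; pos7(id20) recv 78: fwd; pos0(id67) recv 68: fwd
Round 3: pos5(id78) recv 92: fwd; pos0(id67) recv 78: fwd; pos1(id46) recv 68: fwd
Round 4: pos6(id68) recv 92: fwd; pos1(id46) recv 78: fwd; pos2(id92) recv 68: drop
Round 5: pos7(id20) recv 92: fwd; pos2(id92) recv 78: drop
Round 6: pos0(id67) recv 92: fwd
Round 7: pos1(id46) recv 92: fwd
Round 8: pos2(id92) recv 92: ELECTED
Message ID 68 originates at pos 6; dropped at pos 2 in round 4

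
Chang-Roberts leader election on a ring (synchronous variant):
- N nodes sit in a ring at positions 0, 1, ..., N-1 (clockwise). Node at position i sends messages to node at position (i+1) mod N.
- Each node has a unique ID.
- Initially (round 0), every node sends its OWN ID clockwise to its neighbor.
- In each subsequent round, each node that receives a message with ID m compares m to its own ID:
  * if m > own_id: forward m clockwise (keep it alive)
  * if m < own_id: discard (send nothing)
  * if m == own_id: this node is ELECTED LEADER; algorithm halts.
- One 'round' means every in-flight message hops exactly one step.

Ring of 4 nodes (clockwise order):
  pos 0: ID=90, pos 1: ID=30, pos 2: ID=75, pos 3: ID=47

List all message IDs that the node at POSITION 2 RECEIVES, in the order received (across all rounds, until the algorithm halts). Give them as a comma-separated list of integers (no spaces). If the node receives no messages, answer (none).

Round 1: pos1(id30) recv 90: fwd; pos2(id75) recv 30: drop; pos3(id47) recv 75: fwd; pos0(id90) recv 47: drop
Round 2: pos2(id75) recv 90: fwd; pos0(id90) recv 75: drop
Round 3: pos3(id47) recv 90: fwd
Round 4: pos0(id90) recv 90: ELECTED

Answer: 30,90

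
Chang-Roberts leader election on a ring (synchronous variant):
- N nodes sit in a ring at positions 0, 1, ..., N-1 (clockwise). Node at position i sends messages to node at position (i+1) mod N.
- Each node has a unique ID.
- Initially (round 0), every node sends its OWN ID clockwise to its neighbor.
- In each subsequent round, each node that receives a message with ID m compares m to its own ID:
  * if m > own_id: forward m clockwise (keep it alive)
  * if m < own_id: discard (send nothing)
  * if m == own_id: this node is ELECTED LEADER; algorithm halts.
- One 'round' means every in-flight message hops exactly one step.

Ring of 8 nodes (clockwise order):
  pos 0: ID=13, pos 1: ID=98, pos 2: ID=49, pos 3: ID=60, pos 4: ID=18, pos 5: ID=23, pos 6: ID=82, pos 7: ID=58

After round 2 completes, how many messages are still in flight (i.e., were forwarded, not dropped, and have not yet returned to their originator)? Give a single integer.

Round 1: pos1(id98) recv 13: drop; pos2(id49) recv 98: fwd; pos3(id60) recv 49: drop; pos4(id18) recv 60: fwd; pos5(id23) recv 18: drop; pos6(id82) recv 23: drop; pos7(id58) recv 82: fwd; pos0(id13) recv 58: fwd
Round 2: pos3(id60) recv 98: fwd; pos5(id23) recv 60: fwd; pos0(id13) recv 82: fwd; pos1(id98) recv 58: drop
After round 2: 3 messages still in flight

Answer: 3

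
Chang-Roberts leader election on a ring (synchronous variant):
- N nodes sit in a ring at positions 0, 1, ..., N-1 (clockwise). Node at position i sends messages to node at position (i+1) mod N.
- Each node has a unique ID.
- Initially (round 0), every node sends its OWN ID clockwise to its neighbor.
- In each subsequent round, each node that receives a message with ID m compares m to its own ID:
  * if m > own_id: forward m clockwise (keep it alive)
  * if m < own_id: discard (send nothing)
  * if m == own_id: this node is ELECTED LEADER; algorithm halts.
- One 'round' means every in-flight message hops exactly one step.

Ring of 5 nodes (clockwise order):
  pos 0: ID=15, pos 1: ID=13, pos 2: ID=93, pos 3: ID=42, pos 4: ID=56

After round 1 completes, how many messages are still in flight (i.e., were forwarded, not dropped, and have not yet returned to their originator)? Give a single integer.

Answer: 3

Derivation:
Round 1: pos1(id13) recv 15: fwd; pos2(id93) recv 13: drop; pos3(id42) recv 93: fwd; pos4(id56) recv 42: drop; pos0(id15) recv 56: fwd
After round 1: 3 messages still in flight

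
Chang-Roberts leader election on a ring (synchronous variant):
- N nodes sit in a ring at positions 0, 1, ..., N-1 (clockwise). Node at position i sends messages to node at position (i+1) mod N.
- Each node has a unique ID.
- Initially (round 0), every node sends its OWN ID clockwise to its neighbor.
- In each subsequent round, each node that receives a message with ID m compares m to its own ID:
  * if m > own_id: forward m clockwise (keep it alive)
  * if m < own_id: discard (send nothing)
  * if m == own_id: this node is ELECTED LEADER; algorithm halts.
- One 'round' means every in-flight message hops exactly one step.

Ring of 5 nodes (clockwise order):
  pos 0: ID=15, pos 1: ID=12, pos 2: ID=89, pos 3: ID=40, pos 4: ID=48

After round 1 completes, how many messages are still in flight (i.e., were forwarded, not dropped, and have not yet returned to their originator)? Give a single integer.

Answer: 3

Derivation:
Round 1: pos1(id12) recv 15: fwd; pos2(id89) recv 12: drop; pos3(id40) recv 89: fwd; pos4(id48) recv 40: drop; pos0(id15) recv 48: fwd
After round 1: 3 messages still in flight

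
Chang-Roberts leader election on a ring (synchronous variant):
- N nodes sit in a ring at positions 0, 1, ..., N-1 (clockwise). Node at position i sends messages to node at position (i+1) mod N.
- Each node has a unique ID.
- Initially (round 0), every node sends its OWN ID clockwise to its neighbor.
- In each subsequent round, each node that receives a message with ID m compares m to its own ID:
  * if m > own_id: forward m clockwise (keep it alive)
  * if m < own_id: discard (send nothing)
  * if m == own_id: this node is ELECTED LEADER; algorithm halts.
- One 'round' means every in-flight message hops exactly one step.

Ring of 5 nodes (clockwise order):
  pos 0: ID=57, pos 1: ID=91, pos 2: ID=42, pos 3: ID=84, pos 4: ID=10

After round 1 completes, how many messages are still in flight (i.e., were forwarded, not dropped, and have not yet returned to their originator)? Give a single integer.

Answer: 2

Derivation:
Round 1: pos1(id91) recv 57: drop; pos2(id42) recv 91: fwd; pos3(id84) recv 42: drop; pos4(id10) recv 84: fwd; pos0(id57) recv 10: drop
After round 1: 2 messages still in flight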